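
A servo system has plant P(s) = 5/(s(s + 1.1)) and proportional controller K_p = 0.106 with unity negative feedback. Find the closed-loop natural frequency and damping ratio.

ω_n = 0.728 rad/s, ζ = 0.755

1 + K_p·P(s) = 0 gives s² + 1.1s + 0.53 = 0.
So ω_n² = 0.53 ⇒ ω_n = 0.728 rad/s, and ζ = 1.1/(2ω_n) = 0.755.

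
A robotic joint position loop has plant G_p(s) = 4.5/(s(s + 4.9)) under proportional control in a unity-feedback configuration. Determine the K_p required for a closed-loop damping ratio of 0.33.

Closed-loop characteristic equation: s² + 4.9s + K_p·4.5 = 0.
So ω_n = √(4.5K_p) and 2ζω_n = 4.9, giving ζ = 4.9/(2√(4.5K_p)).
Setting ζ = 0.33: √(4.5K_p) = 4.9/(2·0.33) = 7.424, so K_p = 55.12/4.5 = 12.2.

K_p = 12.2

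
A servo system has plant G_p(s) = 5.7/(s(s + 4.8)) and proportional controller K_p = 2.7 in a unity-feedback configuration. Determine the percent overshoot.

From 1 + K_pG_p(s) = 0: s² + 4.8s + 15.39 = 0 ⇒ ω_n = 3.923, ζ = 0.6118.
%OS = 100·exp(−πζ/√(1−ζ²)) = 100·exp(−π·0.6118/√0.6257) = 8.81%.

8.81%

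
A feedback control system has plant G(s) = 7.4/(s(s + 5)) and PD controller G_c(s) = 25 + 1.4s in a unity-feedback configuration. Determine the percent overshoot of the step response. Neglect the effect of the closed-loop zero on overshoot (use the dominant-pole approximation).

11.7%

Forward path: (25 + 1.4s)·7.4/(s(s+5)). The closed-loop characteristic equation is s² + (5 + 7.4·1.4)s + 7.4·25 = 0.
That is s² + 15.36s + 185 = 0, so ω_n = 13.6 rad/s and ζ = 15.36/(2·13.6) = 0.5646.
%OS = 100·exp(−πζ/√(1−ζ²)) = 11.7%.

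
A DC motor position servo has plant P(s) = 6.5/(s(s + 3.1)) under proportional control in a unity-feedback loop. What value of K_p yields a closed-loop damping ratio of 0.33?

K_p = 3.39

Closed-loop characteristic equation: s² + 3.1s + K_p·6.5 = 0.
So ω_n = √(6.5K_p) and 2ζω_n = 3.1, giving ζ = 3.1/(2√(6.5K_p)).
Setting ζ = 0.33: √(6.5K_p) = 3.1/(2·0.33) = 4.697, so K_p = 22.06/6.5 = 3.39.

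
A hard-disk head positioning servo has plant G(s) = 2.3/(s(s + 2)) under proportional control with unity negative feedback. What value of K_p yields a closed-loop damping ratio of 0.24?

Closed-loop characteristic equation: s² + 2s + K_p·2.3 = 0.
So ω_n = √(2.3K_p) and 2ζω_n = 2, giving ζ = 2/(2√(2.3K_p)).
Setting ζ = 0.24: √(2.3K_p) = 2/(2·0.24) = 4.167, so K_p = 17.36/2.3 = 7.55.

K_p = 7.55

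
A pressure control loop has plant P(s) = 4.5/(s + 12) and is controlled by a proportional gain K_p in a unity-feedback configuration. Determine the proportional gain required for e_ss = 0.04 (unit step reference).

The loop is type 0, so e_ss(step) = 1/(1 + K_pos) with K_pos = K_p·P(0).
P(0) = 0.375. Require 1/(1 + K_p·0.375) = 0.04, so 1 + 0.375·K_p = 25.
K_p = (25 − 1)/0.375 = 64.

K_p = 64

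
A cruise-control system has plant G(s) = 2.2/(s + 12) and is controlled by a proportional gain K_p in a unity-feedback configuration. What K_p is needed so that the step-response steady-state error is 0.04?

K_p = 131

Steady-state error for a unit step on this type-0 loop is 1/(1 + K_p·G(0)).
G(0) = 0.1833. Require 1/(1 + K_p·0.1833) = 0.04, so 1 + 0.1833·K_p = 25.
K_p = (25 − 1)/0.1833 = 131.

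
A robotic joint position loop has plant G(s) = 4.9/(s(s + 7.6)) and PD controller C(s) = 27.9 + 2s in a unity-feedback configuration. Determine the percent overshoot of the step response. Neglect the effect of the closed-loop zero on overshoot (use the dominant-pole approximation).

Forward path: (27.9 + 2s)·4.9/(s(s+7.6)). The closed-loop characteristic equation is s² + (7.6 + 4.9·2)s + 4.9·27.9 = 0.
That is s² + 17.4s + 136.7 = 0, so ω_n = 11.69 rad/s and ζ = 17.4/(2·11.69) = 0.7441.
%OS = 100·exp(−πζ/√(1−ζ²)) = 3.02%.

3.02%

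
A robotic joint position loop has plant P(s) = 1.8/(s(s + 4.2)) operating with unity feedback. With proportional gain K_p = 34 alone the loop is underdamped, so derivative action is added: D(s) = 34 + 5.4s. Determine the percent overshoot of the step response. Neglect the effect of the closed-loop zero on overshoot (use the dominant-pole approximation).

Forward path: (34 + 5.4s)·1.8/(s(s+4.2)). The closed-loop characteristic equation is s² + (4.2 + 1.8·5.4)s + 1.8·34 = 0.
That is s² + 13.92s + 61.2 = 0, so ω_n = 7.823 rad/s and ζ = 13.92/(2·7.823) = 0.8897.
%OS = 100·exp(−πζ/√(1−ζ²)) = 0.22%.

0.22%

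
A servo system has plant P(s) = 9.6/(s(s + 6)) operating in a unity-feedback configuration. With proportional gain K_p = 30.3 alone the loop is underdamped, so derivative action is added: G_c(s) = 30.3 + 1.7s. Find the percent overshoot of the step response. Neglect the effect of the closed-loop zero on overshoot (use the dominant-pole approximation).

Forward path: (30.3 + 1.7s)·9.6/(s(s+6)). The closed-loop characteristic equation is s² + (6 + 9.6·1.7)s + 9.6·30.3 = 0.
That is s² + 22.32s + 290.9 = 0, so ω_n = 17.06 rad/s and ζ = 22.32/(2·17.06) = 0.6543.
%OS = 100·exp(−πζ/√(1−ζ²)) = 6.6%.

6.6%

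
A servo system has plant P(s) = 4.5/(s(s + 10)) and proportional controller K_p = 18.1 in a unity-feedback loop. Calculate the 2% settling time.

From 1 + K_pP(s) = 0: s² + 10s + 81.45 = 0 ⇒ ω_n = 9.025, ζ = 0.554.
2% settling time T_s ≈ 4/(ζω_n) = 4/5 = 0.8 s.

T_s ≈ 0.8 s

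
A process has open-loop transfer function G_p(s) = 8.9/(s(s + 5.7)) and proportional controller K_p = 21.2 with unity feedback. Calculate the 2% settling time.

Closed-loop characteristic equation: s² + 5.7s + 188.7 = 0, so ω_n = 13.74 rad/s and ζ = 5.7/(2·13.74) = 0.2075.
2% settling time T_s ≈ 4/(ζω_n) = 4/2.85 = 1.4 s.

T_s ≈ 1.4 s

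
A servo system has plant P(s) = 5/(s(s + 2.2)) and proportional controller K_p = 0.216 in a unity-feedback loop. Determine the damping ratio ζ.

1 + K_p·P(s) = 0 gives s² + 2.2s + 1.08 = 0.
Matching s² + 2ζω_n s + ω_n²: ω_n = √1.08 = 1.039 rad/s and 2ζω_n = 2.2, so ζ = 2.2/(2·1.039) = 1.06.

ζ = 1.06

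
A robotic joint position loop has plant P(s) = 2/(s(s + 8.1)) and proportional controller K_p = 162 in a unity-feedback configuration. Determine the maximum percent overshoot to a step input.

48.4%

The closed-loop denominator s² + 8.1s + 324 gives ω_n = √324 = 18 and ζ = 8.1/(2ω_n) = 0.225.
%OS = 100·exp(−πζ/√(1−ζ²)) = 100·exp(−π·0.225/√0.9494) = 48.4%.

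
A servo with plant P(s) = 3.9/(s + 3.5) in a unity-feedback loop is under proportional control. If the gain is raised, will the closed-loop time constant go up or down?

Closed-loop pole is at s = −(3.5+K_p·3.9); larger K_p moves it further left, so τ = 1/(3.5+K_p·3.9) decreases.

decrease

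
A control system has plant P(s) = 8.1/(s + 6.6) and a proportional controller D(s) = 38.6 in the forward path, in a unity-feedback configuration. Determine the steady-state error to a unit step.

The loop is type 0. Static position error constant K_pos = D(0)·P(0) = 38.6·1.227 = 47.37.
Steady-state error to a unit step: e_ss = 1/(1+K_pos) = 1/48.37 = 0.0207.

0.0207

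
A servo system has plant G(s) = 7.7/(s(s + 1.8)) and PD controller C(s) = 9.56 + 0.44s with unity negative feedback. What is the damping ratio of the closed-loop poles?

Forward path: (9.56 + 0.44s)·7.7/(s(s+1.8)). The closed-loop characteristic equation is s² + (1.8 + 7.7·0.44)s + 7.7·9.56 = 0.
That is s² + 5.188s + 73.61 = 0, so ω_n = 8.58 rad/s and ζ = 5.188/(2·8.58) = 0.3023.

ζ = 0.302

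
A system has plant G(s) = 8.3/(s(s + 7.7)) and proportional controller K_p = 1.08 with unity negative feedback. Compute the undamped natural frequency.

With unity feedback the closed-loop characteristic equation is s² + 7.7s + 1.08·8.3 = s² + 7.7s + 8.964 = 0.
So ω_n² = 8.964 ⇒ ω_n = 2.994 rad/s, and ζ = 7.7/(2ω_n) = 1.29.

ω_n = 2.99 rad/s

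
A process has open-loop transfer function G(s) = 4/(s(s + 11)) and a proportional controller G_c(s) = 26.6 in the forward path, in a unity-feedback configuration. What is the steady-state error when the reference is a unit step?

0

The open loop G_c(s)G(s) has a pole at the origin (type 1), so the static position error constant is infinite and e_ss = 1/(1+∞) = 0.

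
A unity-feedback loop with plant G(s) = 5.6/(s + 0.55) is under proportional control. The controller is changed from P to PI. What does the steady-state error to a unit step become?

0

The integrator makes K_pos = lim_{s→0} C(s)G(s) infinite, so e_ss = 1/(1+K_pos) = 0.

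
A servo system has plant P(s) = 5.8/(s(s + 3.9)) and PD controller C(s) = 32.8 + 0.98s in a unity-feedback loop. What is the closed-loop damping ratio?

Forward path: (32.8 + 0.98s)·5.8/(s(s+3.9)). The closed-loop characteristic equation is s² + (3.9 + 5.8·0.98)s + 5.8·32.8 = 0.
That is s² + 9.584s + 190.2 = 0, so ω_n = 13.79 rad/s and ζ = 9.584/(2·13.79) = 0.3474.

ζ = 0.347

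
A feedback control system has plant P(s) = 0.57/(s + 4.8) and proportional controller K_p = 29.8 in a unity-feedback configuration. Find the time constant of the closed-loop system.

Closed-loop transfer function: T(s) = K_p·P(s)/(1 + K_p·P(s)) = 16.99/(s + 4.8 + 16.99) = 16.99/(s + 21.79).
Time constant τ = 1/21.79 = 0.0459 s.

τ = 0.0459 s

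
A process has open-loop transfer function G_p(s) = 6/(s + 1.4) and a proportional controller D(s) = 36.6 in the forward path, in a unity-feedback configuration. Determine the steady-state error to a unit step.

The loop is type 0. Static position error constant K_pos = D(0)·G_p(0) = 36.6·4.286 = 156.9.
Steady-state error to a unit step: e_ss = 1/(1+K_pos) = 1/157.9 = 0.00633.

0.00633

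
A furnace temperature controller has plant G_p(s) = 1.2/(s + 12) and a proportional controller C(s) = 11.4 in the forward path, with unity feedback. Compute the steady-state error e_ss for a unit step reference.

0.467

The loop is type 0. Static position error constant K_pos = C(0)·G_p(0) = 11.4·0.1 = 1.14.
Steady-state error to a unit step: e_ss = 1/(1+K_pos) = 1/2.14 = 0.467.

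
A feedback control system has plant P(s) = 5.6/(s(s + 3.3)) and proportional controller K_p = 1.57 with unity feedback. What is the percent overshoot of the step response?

Closed-loop characteristic equation: s² + 3.3s + 8.792 = 0, so ω_n = 2.965 rad/s and ζ = 3.3/(2·2.965) = 0.5565.
%OS = 100·exp(−πζ/√(1−ζ²)) = 100·exp(−π·0.5565/√0.6903) = 12.2%.

12.2%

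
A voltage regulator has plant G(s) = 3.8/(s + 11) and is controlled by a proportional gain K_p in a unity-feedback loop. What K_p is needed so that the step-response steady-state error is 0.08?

The loop is type 0, so e_ss(step) = 1/(1 + K_pos) with K_pos = K_p·G(0).
G(0) = 0.3455. Require 1/(1 + K_p·0.3455) = 0.08, so 1 + 0.3455·K_p = 12.5.
K_p = (12.5 − 1)/0.3455 = 33.3.

K_p = 33.3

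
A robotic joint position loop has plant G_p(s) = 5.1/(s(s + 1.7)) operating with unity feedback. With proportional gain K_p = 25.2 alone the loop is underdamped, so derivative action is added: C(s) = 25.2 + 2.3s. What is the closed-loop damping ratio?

Forward path: (25.2 + 2.3s)·5.1/(s(s+1.7)). The closed-loop characteristic equation is s² + (1.7 + 5.1·2.3)s + 5.1·25.2 = 0.
That is s² + 13.43s + 128.5 = 0, so ω_n = 11.34 rad/s and ζ = 13.43/(2·11.34) = 0.5923.

ζ = 0.592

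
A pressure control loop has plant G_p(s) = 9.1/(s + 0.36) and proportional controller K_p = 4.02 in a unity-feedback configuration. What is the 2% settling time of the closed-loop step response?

T_s ≈ 0.108 s

Closed-loop transfer function: T(s) = K_p·G_p(s)/(1 + K_p·G_p(s)) = 36.58/(s + 0.36 + 36.58) = 36.58/(s + 36.94).
Time constant τ = 1/36.94 = 0.02707 s, so the 2% settling time is about 4τ = 0.108 s.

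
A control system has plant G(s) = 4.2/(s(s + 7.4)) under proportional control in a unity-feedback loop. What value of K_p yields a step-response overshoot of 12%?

K_p = 10.4

From %OS = 100·exp(−πζ/√(1−ζ²)) = 12%, ζ = −ln(0.12)/√(π²+ln²(0.12)) = 0.5594.
Characteristic equation s² + 7.4s + 4.2K_p = 0 gives ζ = 7.4/(2√(4.2K_p)).
Setting ζ = 0.5594: √(4.2K_p) = 7.4/(2·0.5594) = 6.614, so K_p = 43.75/4.2 = 10.4.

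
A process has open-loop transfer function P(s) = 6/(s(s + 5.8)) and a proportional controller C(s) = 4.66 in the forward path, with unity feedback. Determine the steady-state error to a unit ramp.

The loop has one pole at the origin (type 1). Velocity error constant K_v = lim_{s→0} s·C(s)P(s) = 4.66·6/5.8 = 4.821.
Steady-state error to a unit ramp: e_ss = 1/K_v = 0.207.

0.207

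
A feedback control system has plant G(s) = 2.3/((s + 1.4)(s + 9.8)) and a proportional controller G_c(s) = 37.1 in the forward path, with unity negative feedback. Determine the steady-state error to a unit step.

0.139

The loop is type 0. Static position error constant K_pos = G_c(0)·G(0) = 37.1·0.1676 = 6.219.
Steady-state error to a unit step: e_ss = 1/(1+K_pos) = 1/7.219 = 0.139.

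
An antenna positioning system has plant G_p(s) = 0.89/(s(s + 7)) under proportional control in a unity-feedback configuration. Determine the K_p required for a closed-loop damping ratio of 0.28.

Closed-loop characteristic equation: s² + 7s + K_p·0.89 = 0.
So ω_n = √(0.89K_p) and 2ζω_n = 7, giving ζ = 7/(2√(0.89K_p)).
Setting ζ = 0.28: √(0.89K_p) = 7/(2·0.28) = 12.5, so K_p = 156.2/0.89 = 176.

K_p = 176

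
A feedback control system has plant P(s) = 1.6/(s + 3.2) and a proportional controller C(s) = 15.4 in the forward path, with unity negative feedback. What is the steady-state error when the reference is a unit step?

0.115

The loop is type 0. Static position error constant K_pos = C(0)·P(0) = 15.4·0.5 = 7.7.
Steady-state error to a unit step: e_ss = 1/(1+K_pos) = 1/8.7 = 0.115.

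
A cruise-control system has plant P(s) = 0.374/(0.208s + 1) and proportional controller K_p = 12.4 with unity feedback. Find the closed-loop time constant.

Closed loop: T(s) = K_p·P/(1+K_p·P) = 4.638/(0.208s + 1 + 4.638), with pole at s = −(1 + 4.638)/0.208 = −27.1.
Closed-loop time constant τ = 1/27.1 = 0.0369 s.

τ = 0.0369 s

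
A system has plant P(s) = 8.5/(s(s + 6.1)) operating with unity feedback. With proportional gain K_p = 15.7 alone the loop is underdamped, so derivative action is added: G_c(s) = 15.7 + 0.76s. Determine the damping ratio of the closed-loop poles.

Forward path: (15.7 + 0.76s)·8.5/(s(s+6.1)). The closed-loop characteristic equation is s² + (6.1 + 8.5·0.76)s + 8.5·15.7 = 0.
That is s² + 12.56s + 133.4 = 0, so ω_n = 11.55 rad/s and ζ = 12.56/(2·11.55) = 0.5436.

ζ = 0.544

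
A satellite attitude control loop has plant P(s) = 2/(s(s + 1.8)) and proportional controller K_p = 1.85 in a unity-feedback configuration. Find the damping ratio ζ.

1 + K_p·P(s) = 0 gives s² + 1.8s + 3.7 = 0.
Matching s² + 2ζω_n s + ω_n²: ω_n = √3.7 = 1.924 rad/s and 2ζω_n = 1.8, so ζ = 1.8/(2·1.924) = 0.468.

ζ = 0.468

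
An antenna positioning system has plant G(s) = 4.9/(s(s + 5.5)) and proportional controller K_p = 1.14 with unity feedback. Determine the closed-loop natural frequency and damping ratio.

1 + K_p·G(s) = 0 gives s² + 5.5s + 5.586 = 0.
Matching s² + 2ζω_n s + ω_n²: ω_n = √5.586 = 2.363 rad/s and 2ζω_n = 5.5, so ζ = 5.5/(2·2.363) = 1.16.

ω_n = 2.36 rad/s, ζ = 1.16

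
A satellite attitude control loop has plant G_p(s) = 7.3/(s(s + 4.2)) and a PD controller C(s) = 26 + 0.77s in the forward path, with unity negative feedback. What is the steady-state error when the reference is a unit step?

0

The open loop C(s)G_p(s) has a pole at the origin (type 1), so the static position error constant is infinite and e_ss = 1/(1+∞) = 0.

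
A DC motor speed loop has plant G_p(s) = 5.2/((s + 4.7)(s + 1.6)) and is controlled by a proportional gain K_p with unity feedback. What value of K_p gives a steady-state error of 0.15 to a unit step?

K_p = 8.19

For a type-0 loop with proportional control, e_ss = 1/(1 + K_p·G_p(0)).
G_p(0) = 0.6915. Require 1/(1 + K_p·0.6915) = 0.15, so 1 + 0.6915·K_p = 6.667.
K_p = (6.667 − 1)/0.6915 = 8.19.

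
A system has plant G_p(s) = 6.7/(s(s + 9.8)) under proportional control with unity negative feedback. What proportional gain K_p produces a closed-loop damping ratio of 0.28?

Closed-loop characteristic equation: s² + 9.8s + K_p·6.7 = 0.
So ω_n = √(6.7K_p) and 2ζω_n = 9.8, giving ζ = 9.8/(2√(6.7K_p)).
Setting ζ = 0.28: √(6.7K_p) = 9.8/(2·0.28) = 17.5, so K_p = 306.2/6.7 = 45.7.

K_p = 45.7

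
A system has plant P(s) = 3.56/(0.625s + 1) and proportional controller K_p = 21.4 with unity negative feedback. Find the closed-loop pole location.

Closed loop: T(s) = K_p·P/(1+K_p·P) = 76.18/(0.625s + 1 + 76.18), with pole at s = −(1 + 76.18)/0.625 = −123.5.

s = -123.5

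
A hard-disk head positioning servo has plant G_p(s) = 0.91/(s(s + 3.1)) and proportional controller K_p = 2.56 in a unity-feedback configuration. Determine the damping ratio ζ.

ζ = 1.02

1 + K_p·G_p(s) = 0 gives s² + 3.1s + 2.33 = 0.
So ω_n² = 2.33 ⇒ ω_n = 1.526 rad/s, and ζ = 3.1/(2ω_n) = 1.02.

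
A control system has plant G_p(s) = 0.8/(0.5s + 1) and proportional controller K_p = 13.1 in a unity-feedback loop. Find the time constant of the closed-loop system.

Closed loop: T(s) = K_p·G_p/(1+K_p·G_p) = 10.48/(0.5s + 1 + 10.48), with pole at s = −(1 + 10.48)/0.5 = −22.96.
Closed-loop time constant τ = 1/22.96 = 0.0436 s.

τ = 0.0436 s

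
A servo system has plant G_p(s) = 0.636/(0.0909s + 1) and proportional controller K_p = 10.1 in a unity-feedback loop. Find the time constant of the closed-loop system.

τ = 0.0122 s

Closed loop: T(s) = K_p·G_p/(1+K_p·G_p) = 6.424/(0.0909s + 1 + 6.424), with pole at s = −(1 + 6.424)/0.0909 = −81.67.
Closed-loop time constant τ = 1/81.67 = 0.0122 s.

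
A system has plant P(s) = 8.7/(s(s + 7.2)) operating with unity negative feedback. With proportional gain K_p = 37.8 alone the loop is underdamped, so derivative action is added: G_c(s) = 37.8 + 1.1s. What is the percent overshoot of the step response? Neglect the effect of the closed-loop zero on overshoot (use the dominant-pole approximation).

19.4%

Forward path: (37.8 + 1.1s)·8.7/(s(s+7.2)). The closed-loop characteristic equation is s² + (7.2 + 8.7·1.1)s + 8.7·37.8 = 0.
That is s² + 16.77s + 328.9 = 0, so ω_n = 18.13 rad/s and ζ = 16.77/(2·18.13) = 0.4624.
%OS = 100·exp(−πζ/√(1−ζ²)) = 19.4%.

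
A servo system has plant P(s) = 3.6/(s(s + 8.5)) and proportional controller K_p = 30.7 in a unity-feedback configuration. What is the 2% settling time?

T_s ≈ 0.941 s

Closed-loop characteristic equation: s² + 8.5s + 110.5 = 0, so ω_n = 10.51 rad/s and ζ = 8.5/(2·10.51) = 0.4043.
2% settling time T_s ≈ 4/(ζω_n) = 4/4.25 = 0.941 s.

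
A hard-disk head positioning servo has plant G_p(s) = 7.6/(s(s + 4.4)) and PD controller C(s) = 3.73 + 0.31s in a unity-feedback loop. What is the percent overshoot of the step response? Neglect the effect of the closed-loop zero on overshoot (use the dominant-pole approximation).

7.59%

Forward path: (3.73 + 0.31s)·7.6/(s(s+4.4)). The closed-loop characteristic equation is s² + (4.4 + 7.6·0.31)s + 7.6·3.73 = 0.
That is s² + 6.756s + 28.35 = 0, so ω_n = 5.324 rad/s and ζ = 6.756/(2·5.324) = 0.6345.
%OS = 100·exp(−πζ/√(1−ζ²)) = 7.59%.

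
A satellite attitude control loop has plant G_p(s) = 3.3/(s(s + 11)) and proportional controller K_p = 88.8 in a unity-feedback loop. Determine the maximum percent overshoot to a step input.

34.4%

The closed-loop denominator s² + 11s + 293 gives ω_n = √293 = 17.12 and ζ = 11/(2ω_n) = 0.3213.
%OS = 100·exp(−πζ/√(1−ζ²)) = 100·exp(−π·0.3213/√0.8968) = 34.4%.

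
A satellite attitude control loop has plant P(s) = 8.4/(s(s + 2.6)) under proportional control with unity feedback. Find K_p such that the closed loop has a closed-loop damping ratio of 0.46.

K_p = 0.951

Closed-loop characteristic equation: s² + 2.6s + K_p·8.4 = 0.
So ω_n = √(8.4K_p) and 2ζω_n = 2.6, giving ζ = 2.6/(2√(8.4K_p)).
Setting ζ = 0.46: √(8.4K_p) = 2.6/(2·0.46) = 2.826, so K_p = 7.987/8.4 = 0.951.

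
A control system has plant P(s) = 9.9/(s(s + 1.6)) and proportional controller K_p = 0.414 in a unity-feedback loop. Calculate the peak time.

From 1 + K_pP(s) = 0: s² + 1.6s + 4.099 = 0 ⇒ ω_n = 2.024, ζ = 0.3952.
Damped frequency ω_d = ω_n√(1−ζ²) = 1.86 rad/s, so peak time T_p = π/ω_d = 1.69 s.

T_p = 1.69 s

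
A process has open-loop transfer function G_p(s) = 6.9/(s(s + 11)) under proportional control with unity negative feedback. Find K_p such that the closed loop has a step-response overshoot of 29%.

From %OS = 100·exp(−πζ/√(1−ζ²)) = 29%, ζ = −ln(0.29)/√(π²+ln²(0.29)) = 0.3666.
Characteristic equation s² + 11s + 6.9K_p = 0 gives ζ = 11/(2√(6.9K_p)).
Setting ζ = 0.3666: √(6.9K_p) = 11/(2·0.3666) = 15, so K_p = 225.1/6.9 = 32.6.

K_p = 32.6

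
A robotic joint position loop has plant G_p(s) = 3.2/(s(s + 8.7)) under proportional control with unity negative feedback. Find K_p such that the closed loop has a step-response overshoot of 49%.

From %OS = 100·exp(−πζ/√(1−ζ²)) = 49%, ζ = −ln(0.49)/√(π²+ln²(0.49)) = 0.2214.
Characteristic equation s² + 8.7s + 3.2K_p = 0 gives ζ = 8.7/(2√(3.2K_p)).
Setting ζ = 0.2214: √(3.2K_p) = 8.7/(2·0.2214) = 19.65, so K_p = 385.9/3.2 = 121.

K_p = 121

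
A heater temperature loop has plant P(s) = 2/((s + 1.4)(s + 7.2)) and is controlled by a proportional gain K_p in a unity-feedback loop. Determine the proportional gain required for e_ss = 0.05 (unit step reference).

K_p = 95.8

The loop is type 0, so e_ss(step) = 1/(1 + K_pos) with K_pos = K_p·P(0).
P(0) = 0.1984. Require 1/(1 + K_p·0.1984) = 0.05, so 1 + 0.1984·K_p = 20.
K_p = (20 − 1)/0.1984 = 95.8.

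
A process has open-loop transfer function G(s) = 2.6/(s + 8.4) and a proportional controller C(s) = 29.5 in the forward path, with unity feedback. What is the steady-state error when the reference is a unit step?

The loop is type 0. Static position error constant K_pos = C(0)·G(0) = 29.5·0.3095 = 9.131.
Steady-state error to a unit step: e_ss = 1/(1+K_pos) = 1/10.13 = 0.0987.

0.0987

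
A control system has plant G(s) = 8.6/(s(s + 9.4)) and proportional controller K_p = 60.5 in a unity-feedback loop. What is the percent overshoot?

51.6%

Closed-loop characteristic equation: s² + 9.4s + 520.3 = 0, so ω_n = 22.81 rad/s and ζ = 9.4/(2·22.81) = 0.206.
%OS = 100·exp(−πζ/√(1−ζ²)) = 100·exp(−π·0.206/√0.9575) = 51.6%.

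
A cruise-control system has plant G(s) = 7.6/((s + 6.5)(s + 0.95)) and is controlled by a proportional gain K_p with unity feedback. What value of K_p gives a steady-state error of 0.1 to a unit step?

K_p = 7.31

For a type-0 loop with proportional control, e_ss = 1/(1 + K_p·G(0)).
G(0) = 1.231. Require 1/(1 + K_p·1.231) = 0.1, so 1 + 1.231·K_p = 10.
K_p = (10 − 1)/1.231 = 7.31.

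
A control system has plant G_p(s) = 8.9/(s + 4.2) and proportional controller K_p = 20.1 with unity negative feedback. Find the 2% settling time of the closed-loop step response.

Closed-loop transfer function: T(s) = K_p·G_p(s)/(1 + K_p·G_p(s)) = 178.9/(s + 4.2 + 178.9) = 178.9/(s + 183.1).
Time constant τ = 1/183.1 = 0.005462 s, so the 2% settling time is about 4τ = 0.0218 s.

T_s ≈ 0.0218 s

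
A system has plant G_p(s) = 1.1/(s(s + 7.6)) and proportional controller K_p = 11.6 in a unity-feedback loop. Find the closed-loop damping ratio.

ζ = 1.06

The closed-loop denominator is s(s+7.6) + 11.6·1.1 = s² + 7.6s + 12.76.
So ω_n² = 12.76 ⇒ ω_n = 3.572 rad/s, and ζ = 7.6/(2ω_n) = 1.06.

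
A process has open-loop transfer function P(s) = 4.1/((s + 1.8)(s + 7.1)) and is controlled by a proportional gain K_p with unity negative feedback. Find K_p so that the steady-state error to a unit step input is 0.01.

K_p = 309

For a type-0 loop with proportional control, e_ss = 1/(1 + K_p·P(0)).
P(0) = 0.3208. Require 1/(1 + K_p·0.3208) = 0.01, so 1 + 0.3208·K_p = 100.
K_p = (100 − 1)/0.3208 = 309.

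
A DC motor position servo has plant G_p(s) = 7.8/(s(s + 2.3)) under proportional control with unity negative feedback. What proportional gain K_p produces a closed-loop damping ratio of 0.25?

K_p = 2.71

Closed-loop characteristic equation: s² + 2.3s + K_p·7.8 = 0.
So ω_n = √(7.8K_p) and 2ζω_n = 2.3, giving ζ = 2.3/(2√(7.8K_p)).
Setting ζ = 0.25: √(7.8K_p) = 2.3/(2·0.25) = 4.6, so K_p = 21.16/7.8 = 2.71.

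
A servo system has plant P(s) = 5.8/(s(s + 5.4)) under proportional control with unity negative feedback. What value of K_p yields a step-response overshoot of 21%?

From %OS = 100·exp(−πζ/√(1−ζ²)) = 21%, ζ = −ln(0.21)/√(π²+ln²(0.21)) = 0.4449.
Characteristic equation s² + 5.4s + 5.8K_p = 0 gives ζ = 5.4/(2√(5.8K_p)).
Setting ζ = 0.4449: √(5.8K_p) = 5.4/(2·0.4449) = 6.069, so K_p = 36.83/5.8 = 6.35.

K_p = 6.35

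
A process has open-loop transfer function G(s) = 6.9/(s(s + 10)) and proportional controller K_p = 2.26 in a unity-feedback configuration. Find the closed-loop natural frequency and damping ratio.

ω_n = 3.95 rad/s, ζ = 1.27

The closed-loop denominator is s(s+10) + 2.26·6.9 = s² + 10s + 15.59.
So ω_n² = 15.59 ⇒ ω_n = 3.949 rad/s, and ζ = 10/(2ω_n) = 1.27.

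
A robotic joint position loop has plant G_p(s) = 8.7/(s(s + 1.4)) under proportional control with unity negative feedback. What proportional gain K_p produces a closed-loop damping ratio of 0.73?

K_p = 0.106

Closed-loop characteristic equation: s² + 1.4s + K_p·8.7 = 0.
So ω_n = √(8.7K_p) and 2ζω_n = 1.4, giving ζ = 1.4/(2√(8.7K_p)).
Setting ζ = 0.73: √(8.7K_p) = 1.4/(2·0.73) = 0.9589, so K_p = 0.9195/8.7 = 0.106.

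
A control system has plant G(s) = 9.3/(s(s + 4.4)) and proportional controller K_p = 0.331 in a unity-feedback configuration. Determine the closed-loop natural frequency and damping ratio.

1 + K_p·G(s) = 0 gives s² + 4.4s + 3.078 = 0.
Matching s² + 2ζω_n s + ω_n²: ω_n = √3.078 = 1.755 rad/s and 2ζω_n = 4.4, so ζ = 4.4/(2·1.755) = 1.25.

ω_n = 1.75 rad/s, ζ = 1.25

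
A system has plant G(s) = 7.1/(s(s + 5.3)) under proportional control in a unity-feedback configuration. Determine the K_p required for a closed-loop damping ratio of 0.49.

Closed-loop characteristic equation: s² + 5.3s + K_p·7.1 = 0.
So ω_n = √(7.1K_p) and 2ζω_n = 5.3, giving ζ = 5.3/(2√(7.1K_p)).
Setting ζ = 0.49: √(7.1K_p) = 5.3/(2·0.49) = 5.408, so K_p = 29.25/7.1 = 4.12.

K_p = 4.12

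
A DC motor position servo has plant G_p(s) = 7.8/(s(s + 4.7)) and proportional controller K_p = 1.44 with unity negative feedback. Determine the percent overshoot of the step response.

The closed-loop denominator s² + 4.7s + 11.23 gives ω_n = √11.23 = 3.351 and ζ = 4.7/(2ω_n) = 0.7012.
%OS = 100·exp(−πζ/√(1−ζ²)) = 100·exp(−π·0.7012/√0.5083) = 4.55%.

4.55%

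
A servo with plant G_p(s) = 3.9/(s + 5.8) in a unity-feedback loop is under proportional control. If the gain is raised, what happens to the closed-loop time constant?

decrease

Closed-loop pole is at s = −(5.8+K_p·3.9); larger K_p moves it further left, so τ = 1/(5.8+K_p·3.9) decreases.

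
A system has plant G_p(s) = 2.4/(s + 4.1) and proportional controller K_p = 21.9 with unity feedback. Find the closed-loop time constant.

Closed-loop transfer function: T(s) = K_p·G_p(s)/(1 + K_p·G_p(s)) = 52.56/(s + 4.1 + 52.56) = 52.56/(s + 56.66).
Time constant τ = 1/56.66 = 0.0176 s.

τ = 0.0176 s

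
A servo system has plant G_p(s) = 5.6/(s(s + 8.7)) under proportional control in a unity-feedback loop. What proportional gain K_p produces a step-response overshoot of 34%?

From %OS = 100·exp(−πζ/√(1−ζ²)) = 34%, ζ = −ln(0.34)/√(π²+ln²(0.34)) = 0.3248.
Characteristic equation s² + 8.7s + 5.6K_p = 0 gives ζ = 8.7/(2√(5.6K_p)).
Setting ζ = 0.3248: √(5.6K_p) = 8.7/(2·0.3248) = 13.39, so K_p = 179.4/5.6 = 32.

K_p = 32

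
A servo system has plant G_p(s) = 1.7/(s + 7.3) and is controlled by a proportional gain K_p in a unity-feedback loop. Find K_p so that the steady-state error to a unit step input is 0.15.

For a type-0 loop with proportional control, e_ss = 1/(1 + K_p·G_p(0)).
G_p(0) = 0.2329. Require 1/(1 + K_p·0.2329) = 0.15, so 1 + 0.2329·K_p = 6.667.
K_p = (6.667 − 1)/0.2329 = 24.3.

K_p = 24.3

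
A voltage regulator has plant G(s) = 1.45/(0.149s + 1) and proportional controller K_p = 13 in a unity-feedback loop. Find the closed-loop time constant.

Closed loop: T(s) = K_p·G/(1+K_p·G) = 18.85/(0.149s + 1 + 18.85), with pole at s = −(1 + 18.85)/0.149 = −133.2.
Closed-loop time constant τ = 1/133.2 = 0.00751 s.

τ = 0.00751 s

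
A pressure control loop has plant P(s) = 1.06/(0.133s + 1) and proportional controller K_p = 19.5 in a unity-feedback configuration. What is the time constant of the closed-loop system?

τ = 0.00614 s

Closed loop: T(s) = K_p·P/(1+K_p·P) = 20.67/(0.133s + 1 + 20.67), with pole at s = −(1 + 20.67)/0.133 = −162.9.
Closed-loop time constant τ = 1/162.9 = 0.00614 s.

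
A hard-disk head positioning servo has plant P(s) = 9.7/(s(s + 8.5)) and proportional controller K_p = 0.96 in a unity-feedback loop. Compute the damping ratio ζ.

1 + K_p·P(s) = 0 gives s² + 8.5s + 9.312 = 0.
So ω_n² = 9.312 ⇒ ω_n = 3.052 rad/s, and ζ = 8.5/(2ω_n) = 1.39.

ζ = 1.39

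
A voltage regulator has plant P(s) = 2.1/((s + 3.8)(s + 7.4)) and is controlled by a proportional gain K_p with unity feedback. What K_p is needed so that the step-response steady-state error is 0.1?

For a type-0 loop with proportional control, e_ss = 1/(1 + K_p·P(0)).
P(0) = 0.07468. Require 1/(1 + K_p·0.07468) = 0.1, so 1 + 0.07468·K_p = 10.
K_p = (10 − 1)/0.07468 = 121.

K_p = 121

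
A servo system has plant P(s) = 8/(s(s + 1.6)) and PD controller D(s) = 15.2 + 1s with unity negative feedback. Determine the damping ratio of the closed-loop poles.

ζ = 0.435

Forward path: (15.2 + 1s)·8/(s(s+1.6)). The closed-loop characteristic equation is s² + (1.6 + 8·1)s + 8·15.2 = 0.
That is s² + 9.6s + 121.6 = 0, so ω_n = 11.03 rad/s and ζ = 9.6/(2·11.03) = 0.4353.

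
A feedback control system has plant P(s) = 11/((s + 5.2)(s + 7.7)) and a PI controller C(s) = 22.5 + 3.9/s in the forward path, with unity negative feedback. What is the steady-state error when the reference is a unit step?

The open loop C(s)P(s) has a pole at the origin (type 1), so the static position error constant is infinite and e_ss = 1/(1+∞) = 0.

0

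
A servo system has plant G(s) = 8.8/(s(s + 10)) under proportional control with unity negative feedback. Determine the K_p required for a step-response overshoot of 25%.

K_p = 17.4

From %OS = 100·exp(−πζ/√(1−ζ²)) = 25%, ζ = −ln(0.25)/√(π²+ln²(0.25)) = 0.4037.
Characteristic equation s² + 10s + 8.8K_p = 0 gives ζ = 10/(2√(8.8K_p)).
Setting ζ = 0.4037: √(8.8K_p) = 10/(2·0.4037) = 12.39, so K_p = 153.4/8.8 = 17.4.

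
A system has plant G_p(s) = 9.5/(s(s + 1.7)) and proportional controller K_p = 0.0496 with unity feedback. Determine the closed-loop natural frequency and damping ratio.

With unity feedback the closed-loop characteristic equation is s² + 1.7s + 0.0496·9.5 = s² + 1.7s + 0.4712 = 0.
Matching s² + 2ζω_n s + ω_n²: ω_n = √0.4712 = 0.6864 rad/s and 2ζω_n = 1.7, so ζ = 1.7/(2·0.6864) = 1.24.

ω_n = 0.686 rad/s, ζ = 1.24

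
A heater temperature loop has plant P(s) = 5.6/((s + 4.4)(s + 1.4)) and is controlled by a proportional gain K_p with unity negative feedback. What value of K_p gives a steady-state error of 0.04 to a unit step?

For a type-0 loop with proportional control, e_ss = 1/(1 + K_p·P(0)).
P(0) = 0.9091. Require 1/(1 + K_p·0.9091) = 0.04, so 1 + 0.9091·K_p = 25.
K_p = (25 − 1)/0.9091 = 26.4.

K_p = 26.4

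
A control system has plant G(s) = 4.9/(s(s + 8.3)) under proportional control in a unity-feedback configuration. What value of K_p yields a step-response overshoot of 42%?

From %OS = 100·exp(−πζ/√(1−ζ²)) = 42%, ζ = −ln(0.42)/√(π²+ln²(0.42)) = 0.2662.
Characteristic equation s² + 8.3s + 4.9K_p = 0 gives ζ = 8.3/(2√(4.9K_p)).
Setting ζ = 0.2662: √(4.9K_p) = 8.3/(2·0.2662) = 15.59, so K_p = 243.1/4.9 = 49.6.

K_p = 49.6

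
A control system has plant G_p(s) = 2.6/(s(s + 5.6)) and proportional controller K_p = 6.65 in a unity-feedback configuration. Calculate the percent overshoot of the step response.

Closed-loop characteristic equation: s² + 5.6s + 17.29 = 0, so ω_n = 4.158 rad/s and ζ = 5.6/(2·4.158) = 0.6734.
%OS = 100·exp(−πζ/√(1−ζ²)) = 100·exp(−π·0.6734/√0.5466) = 5.72%.

5.72%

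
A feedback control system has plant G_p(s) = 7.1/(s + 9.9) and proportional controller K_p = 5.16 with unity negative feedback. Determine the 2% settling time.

Closed-loop transfer function: T(s) = K_p·G_p(s)/(1 + K_p·G_p(s)) = 36.64/(s + 9.9 + 36.64) = 36.64/(s + 46.54).
Time constant τ = 1/46.54 = 0.02149 s, so the 2% settling time is about 4τ = 0.086 s.

T_s ≈ 0.086 s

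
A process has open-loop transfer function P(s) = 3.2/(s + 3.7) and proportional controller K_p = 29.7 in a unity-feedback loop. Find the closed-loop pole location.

s = -98.74

Closed-loop transfer function: T(s) = K_p·P(s)/(1 + K_p·P(s)) = 95.04/(s + 3.7 + 95.04) = 95.04/(s + 98.74).
The closed-loop pole is at s = −98.74.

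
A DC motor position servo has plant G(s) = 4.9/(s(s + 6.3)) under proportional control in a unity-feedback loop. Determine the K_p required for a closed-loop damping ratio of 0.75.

K_p = 3.6

Closed-loop characteristic equation: s² + 6.3s + K_p·4.9 = 0.
So ω_n = √(4.9K_p) and 2ζω_n = 6.3, giving ζ = 6.3/(2√(4.9K_p)).
Setting ζ = 0.75: √(4.9K_p) = 6.3/(2·0.75) = 4.2, so K_p = 17.64/4.9 = 3.6.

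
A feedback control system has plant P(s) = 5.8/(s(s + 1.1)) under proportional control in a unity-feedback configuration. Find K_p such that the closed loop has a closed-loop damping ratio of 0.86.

K_p = 0.0705

Closed-loop characteristic equation: s² + 1.1s + K_p·5.8 = 0.
So ω_n = √(5.8K_p) and 2ζω_n = 1.1, giving ζ = 1.1/(2√(5.8K_p)).
Setting ζ = 0.86: √(5.8K_p) = 1.1/(2·0.86) = 0.6395, so K_p = 0.409/5.8 = 0.0705.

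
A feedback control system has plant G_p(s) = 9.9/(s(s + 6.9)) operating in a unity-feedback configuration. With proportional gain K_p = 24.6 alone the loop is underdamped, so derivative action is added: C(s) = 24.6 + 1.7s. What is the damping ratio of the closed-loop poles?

ζ = 0.76

Forward path: (24.6 + 1.7s)·9.9/(s(s+6.9)). The closed-loop characteristic equation is s² + (6.9 + 9.9·1.7)s + 9.9·24.6 = 0.
That is s² + 23.73s + 243.5 = 0, so ω_n = 15.61 rad/s and ζ = 23.73/(2·15.61) = 0.7603.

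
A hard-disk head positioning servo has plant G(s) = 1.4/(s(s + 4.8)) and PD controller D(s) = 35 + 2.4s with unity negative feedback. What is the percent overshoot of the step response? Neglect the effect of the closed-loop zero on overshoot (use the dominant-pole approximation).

Forward path: (35 + 2.4s)·1.4/(s(s+4.8)). The closed-loop characteristic equation is s² + (4.8 + 1.4·2.4)s + 1.4·35 = 0.
That is s² + 8.16s + 49 = 0, so ω_n = 7 rad/s and ζ = 8.16/(2·7) = 0.5829.
%OS = 100·exp(−πζ/√(1−ζ²)) = 10.5%.

10.5%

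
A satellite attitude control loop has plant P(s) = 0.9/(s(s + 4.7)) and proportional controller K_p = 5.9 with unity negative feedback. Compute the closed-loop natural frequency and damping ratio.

The closed-loop denominator is s(s+4.7) + 5.9·0.9 = s² + 4.7s + 5.31.
Matching s² + 2ζω_n s + ω_n²: ω_n = √5.31 = 2.304 rad/s and 2ζω_n = 4.7, so ζ = 4.7/(2·2.304) = 1.02.

ω_n = 2.3 rad/s, ζ = 1.02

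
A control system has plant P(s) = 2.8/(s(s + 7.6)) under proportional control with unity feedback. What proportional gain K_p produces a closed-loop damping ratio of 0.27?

Closed-loop characteristic equation: s² + 7.6s + K_p·2.8 = 0.
So ω_n = √(2.8K_p) and 2ζω_n = 7.6, giving ζ = 7.6/(2√(2.8K_p)).
Setting ζ = 0.27: √(2.8K_p) = 7.6/(2·0.27) = 14.07, so K_p = 198.1/2.8 = 70.7.

K_p = 70.7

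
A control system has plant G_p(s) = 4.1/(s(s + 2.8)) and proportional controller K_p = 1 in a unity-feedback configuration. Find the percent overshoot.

The closed-loop denominator s² + 2.8s + 4.1 gives ω_n = √4.1 = 2.025 and ζ = 2.8/(2ω_n) = 0.6914.
%OS = 100·exp(−πζ/√(1−ζ²)) = 100·exp(−π·0.6914/√0.522) = 4.95%.

4.95%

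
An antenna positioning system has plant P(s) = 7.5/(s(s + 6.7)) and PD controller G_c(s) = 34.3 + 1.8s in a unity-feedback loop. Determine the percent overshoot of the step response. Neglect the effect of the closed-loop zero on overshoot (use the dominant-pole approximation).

Forward path: (34.3 + 1.8s)·7.5/(s(s+6.7)). The closed-loop characteristic equation is s² + (6.7 + 7.5·1.8)s + 7.5·34.3 = 0.
That is s² + 20.2s + 257.2 = 0, so ω_n = 16.04 rad/s and ζ = 20.2/(2·16.04) = 0.6297.
%OS = 100·exp(−πζ/√(1−ζ²)) = 7.83%.

7.83%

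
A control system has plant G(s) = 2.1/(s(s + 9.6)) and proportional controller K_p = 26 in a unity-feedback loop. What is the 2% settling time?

T_s ≈ 0.833 s

Closed-loop characteristic equation: s² + 9.6s + 54.6 = 0, so ω_n = 7.389 rad/s and ζ = 9.6/(2·7.389) = 0.6496.
2% settling time T_s ≈ 4/(ζω_n) = 4/4.8 = 0.833 s.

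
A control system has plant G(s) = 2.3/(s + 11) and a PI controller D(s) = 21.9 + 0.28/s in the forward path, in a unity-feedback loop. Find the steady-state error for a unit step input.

The open loop D(s)G(s) has a pole at the origin (type 1), so the static position error constant is infinite and e_ss = 1/(1+∞) = 0.

0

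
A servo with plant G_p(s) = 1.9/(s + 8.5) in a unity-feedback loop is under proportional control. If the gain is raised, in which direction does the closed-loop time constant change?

The closed-loop bandwidth 8.5+K_p·1.9 grows with K_p, so τ shrinks.

decrease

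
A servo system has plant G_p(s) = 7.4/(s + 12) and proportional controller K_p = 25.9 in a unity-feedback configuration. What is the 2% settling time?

T_s ≈ 0.0196 s

Closed-loop transfer function: T(s) = K_p·G_p(s)/(1 + K_p·G_p(s)) = 191.7/(s + 12 + 191.7) = 191.7/(s + 203.7).
Time constant τ = 1/203.7 = 0.00491 s, so the 2% settling time is about 4τ = 0.0196 s.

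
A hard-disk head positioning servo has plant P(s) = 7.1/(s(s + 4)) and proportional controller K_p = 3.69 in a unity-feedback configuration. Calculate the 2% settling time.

The closed-loop denominator s² + 4s + 26.2 gives ω_n = √26.2 = 5.118 and ζ = 4/(2ω_n) = 0.3907.
2% settling time T_s ≈ 4/(ζω_n) = 4/2 = 2 s.

T_s ≈ 2 s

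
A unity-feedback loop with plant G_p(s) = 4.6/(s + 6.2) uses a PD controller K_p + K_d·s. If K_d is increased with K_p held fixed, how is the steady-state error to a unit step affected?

unchanged

At s = 0 the derivative term contributes nothing: C(0) = K_p regardless of K_d, so K_pos = K_p·G_p(0) and e_ss are unchanged.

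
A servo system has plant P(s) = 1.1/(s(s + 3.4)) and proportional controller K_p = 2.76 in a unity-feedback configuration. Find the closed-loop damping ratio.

ζ = 0.976

1 + K_p·P(s) = 0 gives s² + 3.4s + 3.036 = 0.
So ω_n² = 3.036 ⇒ ω_n = 1.742 rad/s, and ζ = 3.4/(2ω_n) = 0.976.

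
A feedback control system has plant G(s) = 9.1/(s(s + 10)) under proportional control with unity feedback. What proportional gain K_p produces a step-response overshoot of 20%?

From %OS = 100·exp(−πζ/√(1−ζ²)) = 20%, ζ = −ln(0.2)/√(π²+ln²(0.2)) = 0.4559.
Characteristic equation s² + 10s + 9.1K_p = 0 gives ζ = 10/(2√(9.1K_p)).
Setting ζ = 0.4559: √(9.1K_p) = 10/(2·0.4559) = 10.97, so K_p = 120.3/9.1 = 13.2.

K_p = 13.2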